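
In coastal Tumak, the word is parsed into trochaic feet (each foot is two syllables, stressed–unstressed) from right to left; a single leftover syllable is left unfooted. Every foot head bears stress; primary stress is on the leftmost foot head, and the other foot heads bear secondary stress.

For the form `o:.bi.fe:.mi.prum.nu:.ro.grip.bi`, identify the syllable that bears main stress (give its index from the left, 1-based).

Parse right to left into trochaic (ˈσσ) feet: o: (ˈbi.fe:) (ˈmi.prum) (ˈnu:.ro) (ˈgrip.bi). Syllable 1 is left unfooted.
Foot heads (stressed positions): 2, 4, 6, 8.
End Rule Leftmost: primary stress on the leftmost head = syllable 2.
Primary stress: syllable 2 → o:.ˈbi.fe:.mi.prum.nu:.ro.grip.bi.

2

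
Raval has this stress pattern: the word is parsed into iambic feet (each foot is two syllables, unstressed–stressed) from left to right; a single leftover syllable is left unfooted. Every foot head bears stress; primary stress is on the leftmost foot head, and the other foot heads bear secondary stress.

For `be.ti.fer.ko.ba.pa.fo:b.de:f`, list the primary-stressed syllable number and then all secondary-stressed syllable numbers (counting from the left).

Parse left to right into iambic (σˈσ) feet: (be.ˈti) (fer.ˈko) (ba.ˈpa) (fo:b.ˈde:f).
Foot heads (stressed positions): 2, 4, 6, 8.
End Rule Leftmost: primary stress on the leftmost head = syllable 2.
Secondary stress on 4, 6, 8: be.ˈti.fer.ˌko.ba.ˌpa.fo:b.ˌde:f.

primary 2, secondary 4, 6, 8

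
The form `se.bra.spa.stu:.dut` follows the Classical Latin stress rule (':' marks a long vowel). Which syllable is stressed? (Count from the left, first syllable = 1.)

4

Classical Latin: stress the penult if heavy (long vowel or closed), else the antepenult.
Weights: 3 spa L, 4 stu: H, 5 dut H.
The penult (syllable 4, stu:) is heavy, so it takes stress.
Stress on syllable 4: se.bra.spa.ˈstu:.dut.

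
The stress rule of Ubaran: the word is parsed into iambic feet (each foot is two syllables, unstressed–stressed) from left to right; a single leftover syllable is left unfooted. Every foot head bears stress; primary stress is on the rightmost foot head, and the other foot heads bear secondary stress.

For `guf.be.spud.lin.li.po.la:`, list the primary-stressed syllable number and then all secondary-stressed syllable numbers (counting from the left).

primary 6, secondary 2, 4

Parse left to right into iambic (σˈσ) feet: (guf.ˈbe) (spud.ˈlin) (li.ˈpo) la:. Syllable 7 is left unfooted.
Foot heads (stressed positions): 2, 4, 6.
End Rule Rightmost: primary stress on the rightmost head = syllable 6.
Secondary stress on 2, 4: guf.ˌbe.spud.ˌlin.li.ˈpo.la:.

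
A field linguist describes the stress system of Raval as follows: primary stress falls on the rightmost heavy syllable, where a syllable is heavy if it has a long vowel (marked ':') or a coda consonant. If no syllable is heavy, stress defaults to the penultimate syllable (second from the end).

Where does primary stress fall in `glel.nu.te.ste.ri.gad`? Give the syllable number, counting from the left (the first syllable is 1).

6

Weights: 1 glel H, 2 nu L, 3 te L, 4 ste L, 5 ri L, 6 gad H.
Heavy syllables in the domain: 1, 6. The rightmost is syllable 6 (gad).
Primary stress: syllable 6 → glel.nu.te.ste.ri.ˈgad.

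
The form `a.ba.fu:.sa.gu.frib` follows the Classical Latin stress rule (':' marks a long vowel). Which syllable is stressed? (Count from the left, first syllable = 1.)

Classical Latin: stress the penult if heavy (long vowel or closed), else the antepenult.
Weights: 4 sa L, 5 gu L, 6 frib H.
The penult (syllable 5, gu) is light, so stress falls on the antepenult (syllable 4, sa).
Stress on syllable 4: a.ba.fu:.ˈsa.gu.frib.

4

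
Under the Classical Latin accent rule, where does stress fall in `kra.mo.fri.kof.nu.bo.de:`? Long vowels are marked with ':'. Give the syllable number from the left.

Classical Latin: stress the penult if heavy (long vowel or closed), else the antepenult.
Weights: 5 nu L, 6 bo L, 7 de: H.
The penult (syllable 6, bo) is light, so stress falls on the antepenult (syllable 5, nu).
Stress on syllable 5: kra.mo.fri.kof.ˈnu.bo.de:.

5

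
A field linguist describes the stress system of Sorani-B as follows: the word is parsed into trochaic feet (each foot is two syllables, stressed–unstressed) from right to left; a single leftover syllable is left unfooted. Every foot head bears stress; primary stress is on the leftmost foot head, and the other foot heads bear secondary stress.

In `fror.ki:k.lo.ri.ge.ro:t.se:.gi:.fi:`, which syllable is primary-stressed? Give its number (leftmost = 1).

2

Parse right to left into trochaic (ˈσσ) feet: fror (ˈki:k.lo) (ˈri.ge) (ˈro:t.se:) (ˈgi:.fi:). Syllable 1 is left unfooted.
Foot heads (stressed positions): 2, 4, 6, 8.
End Rule Leftmost: primary stress on the leftmost head = syllable 2.
Primary stress: syllable 2 → fror.ˈki:k.lo.ri.ge.ro:t.se:.gi:.fi:.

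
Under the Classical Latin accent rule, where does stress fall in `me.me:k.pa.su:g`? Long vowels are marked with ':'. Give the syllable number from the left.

Classical Latin: stress the penult if heavy (long vowel or closed), else the antepenult.
Weights: 2 me:k H, 3 pa L, 4 su:g H.
The penult (syllable 3, pa) is light, so stress falls on the antepenult (syllable 2, me:k).
Stress on syllable 2: me.ˈme:k.pa.su:g.

2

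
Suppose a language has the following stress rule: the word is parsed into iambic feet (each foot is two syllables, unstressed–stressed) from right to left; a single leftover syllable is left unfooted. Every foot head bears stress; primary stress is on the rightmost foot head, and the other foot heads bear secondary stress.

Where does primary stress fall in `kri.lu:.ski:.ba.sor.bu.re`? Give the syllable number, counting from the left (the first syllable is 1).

7

Parse right to left into iambic (σˈσ) feet: kri (lu:.ˈski:) (ba.ˈsor) (bu.ˈre). Syllable 1 is left unfooted.
Foot heads (stressed positions): 3, 5, 7.
End Rule Rightmost: primary stress on the rightmost head = syllable 7.
Primary stress: syllable 7 → kri.lu:.ski:.ba.sor.bu.ˈre.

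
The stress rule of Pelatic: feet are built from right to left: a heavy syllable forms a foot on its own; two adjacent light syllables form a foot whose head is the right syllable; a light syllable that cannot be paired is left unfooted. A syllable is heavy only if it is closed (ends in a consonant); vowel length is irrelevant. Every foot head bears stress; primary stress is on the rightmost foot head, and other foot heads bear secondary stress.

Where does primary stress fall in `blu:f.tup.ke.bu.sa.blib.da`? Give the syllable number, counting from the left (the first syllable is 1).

Weights: 1 blu:f H, 2 tup H, 3 ke L, 4 bu L, 5 sa L, 6 blib H, 7 da L.
Parse right to left (heavy = foot alone; LL = one foot; stranded L unfooted): (ˈblu:f) (ˈtup) ke (bu.ˈsa) (ˈblib) da.
Foot heads: 1, 2, 5, 6.
Primary stress on the rightmost head = syllable 6.
Primary stress: syllable 6 → blu:f.tup.ke.bu.sa.ˈblib.da.

6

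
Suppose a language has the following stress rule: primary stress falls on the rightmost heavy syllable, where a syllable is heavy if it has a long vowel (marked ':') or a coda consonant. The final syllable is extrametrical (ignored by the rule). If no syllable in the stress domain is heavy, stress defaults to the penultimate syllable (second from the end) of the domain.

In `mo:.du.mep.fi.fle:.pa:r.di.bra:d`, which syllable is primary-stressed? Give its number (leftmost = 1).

The final syllable (8, bra:d) is extrametrical; the stress domain is syllables 1–7.
Weights: 1 mo: H, 2 du L, 3 mep H, 4 fi L, 5 fle: H, 6 pa:r H, 7 di L.
Heavy syllables in the domain: 1, 3, 5, 6. The rightmost is syllable 6 (pa:r).
Primary stress: syllable 6 → mo:.du.mep.fi.fle:.ˈpa:r.di.bra:d.

6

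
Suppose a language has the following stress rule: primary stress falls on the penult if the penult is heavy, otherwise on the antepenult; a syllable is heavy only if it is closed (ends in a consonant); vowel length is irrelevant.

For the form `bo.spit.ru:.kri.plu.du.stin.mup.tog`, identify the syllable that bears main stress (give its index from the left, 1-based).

8

Weights: 7 stin H, 8 mup H, 9 tog H.
The penult (syllable 8, mup) is heavy, so it takes stress.
Primary stress: syllable 8 → bo.spit.ru:.kri.plu.du.stin.ˈmup.tog.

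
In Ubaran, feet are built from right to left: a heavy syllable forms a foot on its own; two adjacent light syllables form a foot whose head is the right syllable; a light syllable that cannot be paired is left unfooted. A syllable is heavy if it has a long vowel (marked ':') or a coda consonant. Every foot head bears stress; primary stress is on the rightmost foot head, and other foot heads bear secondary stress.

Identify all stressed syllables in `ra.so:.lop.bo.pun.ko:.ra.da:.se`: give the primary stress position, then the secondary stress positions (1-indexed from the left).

Weights: 1 ra L, 2 so: H, 3 lop H, 4 bo L, 5 pun H, 6 ko: H, 7 ra L, 8 da: H, 9 se L.
Parse right to left (heavy = foot alone; LL = one foot; stranded L unfooted): ra (ˈso:) (ˈlop) bo (ˈpun) (ˈko:) ra (ˈda:) se.
Foot heads: 2, 3, 5, 6, 8.
Primary stress on the rightmost head = syllable 8.
Secondary stress on 2, 3, 5, 6: ra.ˌso:.ˌlop.bo.ˌpun.ˌko:.ra.ˈda:.se.

primary 8, secondary 2, 3, 5, 6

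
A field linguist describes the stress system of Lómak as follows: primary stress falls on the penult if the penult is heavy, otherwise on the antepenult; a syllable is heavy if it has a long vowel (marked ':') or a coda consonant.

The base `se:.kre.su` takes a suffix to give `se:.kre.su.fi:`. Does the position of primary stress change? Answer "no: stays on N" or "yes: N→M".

Base `se:.kre.su` (3 syllables):
  Weights: 1 se: H, 2 kre L, 3 su L.
  The penult (syllable 2, kre) is light, so stress falls on the antepenult (syllable 1, se:).
  → primary stress on syllable 1.
Suffixed `se:.kre.su.fi:` (4 syllables):
  Weights: 2 kre L, 3 su L, 4 fi: H.
  The penult (syllable 3, su) is light, so stress falls on the antepenult (syllable 2, kre).
  → primary stress on syllable 2.

yes: 1→2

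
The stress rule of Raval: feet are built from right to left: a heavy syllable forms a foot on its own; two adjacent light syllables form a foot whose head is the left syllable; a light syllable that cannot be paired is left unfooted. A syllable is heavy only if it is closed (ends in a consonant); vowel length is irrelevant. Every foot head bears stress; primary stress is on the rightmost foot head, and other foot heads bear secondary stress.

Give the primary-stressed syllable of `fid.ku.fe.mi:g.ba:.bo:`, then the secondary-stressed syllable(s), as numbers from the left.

Weights: 1 fid H, 2 ku L, 3 fe L, 4 mi:g H, 5 ba: L, 6 bo: L.
Parse right to left (heavy = foot alone; LL = one foot; stranded L unfooted): (ˈfid) (ˈku.fe) (ˈmi:g) (ˈba:.bo:).
Foot heads: 1, 2, 4, 5.
Primary stress on the rightmost head = syllable 5.
Secondary stress on 1, 2, 4: ˌfid.ˌku.fe.ˌmi:g.ˈba:.bo:.

primary 5, secondary 1, 2, 4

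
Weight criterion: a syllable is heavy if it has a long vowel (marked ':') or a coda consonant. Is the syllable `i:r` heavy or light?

heavy

`i:r`: long vowel, closed (coda /r/). Long vowel and closed → heavy.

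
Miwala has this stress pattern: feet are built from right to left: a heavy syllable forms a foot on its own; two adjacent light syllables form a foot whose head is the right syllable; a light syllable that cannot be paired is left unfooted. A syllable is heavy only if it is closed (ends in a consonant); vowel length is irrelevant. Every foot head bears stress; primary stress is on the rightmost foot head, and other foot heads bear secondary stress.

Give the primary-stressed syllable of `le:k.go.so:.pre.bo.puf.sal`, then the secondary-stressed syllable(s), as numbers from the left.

Weights: 1 le:k H, 2 go L, 3 so: L, 4 pre L, 5 bo L, 6 puf H, 7 sal H.
Parse right to left (heavy = foot alone; LL = one foot; stranded L unfooted): (ˈle:k) (go.ˈso:) (pre.ˈbo) (ˈpuf) (ˈsal).
Foot heads: 1, 3, 5, 6, 7.
Primary stress on the rightmost head = syllable 7.
Secondary stress on 1, 3, 5, 6: ˌle:k.go.ˌso:.pre.ˌbo.ˌpuf.ˈsal.

primary 7, secondary 1, 3, 5, 6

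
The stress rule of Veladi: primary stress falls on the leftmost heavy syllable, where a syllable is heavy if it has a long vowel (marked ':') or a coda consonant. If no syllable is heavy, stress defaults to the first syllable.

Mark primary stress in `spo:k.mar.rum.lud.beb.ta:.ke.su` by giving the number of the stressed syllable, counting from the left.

Weights: 1 spo:k H, 2 mar H, 3 rum H, 4 lud H, 5 beb H, 6 ta: H, 7 ke L, 8 su L.
Heavy syllables in the domain: 1, 2, 3, 4, 5, 6. The leftmost is syllable 1 (spo:k).
Primary stress: syllable 1 → ˈspo:k.mar.rum.lud.beb.ta:.ke.su.

1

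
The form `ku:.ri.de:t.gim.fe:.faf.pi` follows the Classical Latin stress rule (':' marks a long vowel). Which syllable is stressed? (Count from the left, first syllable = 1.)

6

Classical Latin: stress the penult if heavy (long vowel or closed), else the antepenult.
Weights: 5 fe: H, 6 faf H, 7 pi L.
The penult (syllable 6, faf) is heavy, so it takes stress.
Stress on syllable 6: ku:.ri.de:t.gim.fe:.ˈfaf.pi.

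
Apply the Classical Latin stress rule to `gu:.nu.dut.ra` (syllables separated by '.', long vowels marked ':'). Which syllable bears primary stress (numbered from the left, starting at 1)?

3

Classical Latin: stress the penult if heavy (long vowel or closed), else the antepenult.
Weights: 2 nu L, 3 dut H, 4 ra L.
The penult (syllable 3, dut) is heavy, so it takes stress.
Stress on syllable 3: gu:.nu.ˈdut.ra.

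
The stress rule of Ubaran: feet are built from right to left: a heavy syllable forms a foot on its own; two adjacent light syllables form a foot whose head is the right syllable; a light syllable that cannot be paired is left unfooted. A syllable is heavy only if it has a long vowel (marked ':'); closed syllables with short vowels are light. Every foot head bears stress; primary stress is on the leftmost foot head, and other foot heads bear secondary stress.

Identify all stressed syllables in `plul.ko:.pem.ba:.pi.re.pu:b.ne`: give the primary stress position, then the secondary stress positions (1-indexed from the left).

primary 2, secondary 4, 6, 7

Weights: 1 plul L, 2 ko: H, 3 pem L, 4 ba: H, 5 pi L, 6 re L, 7 pu:b H, 8 ne L.
Parse right to left (heavy = foot alone; LL = one foot; stranded L unfooted): plul (ˈko:) pem (ˈba:) (pi.ˈre) (ˈpu:b) ne.
Foot heads: 2, 4, 6, 7.
Primary stress on the leftmost head = syllable 2.
Secondary stress on 4, 6, 7: plul.ˈko:.pem.ˌba:.pi.ˌre.ˌpu:b.ne.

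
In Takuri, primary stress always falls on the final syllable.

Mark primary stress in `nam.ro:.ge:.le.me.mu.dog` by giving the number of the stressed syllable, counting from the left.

7

The word has 7 syllables; the final syllable is syllable 7 (dog).
Primary stress: syllable 7 → nam.ro:.ge:.le.me.mu.ˈdog.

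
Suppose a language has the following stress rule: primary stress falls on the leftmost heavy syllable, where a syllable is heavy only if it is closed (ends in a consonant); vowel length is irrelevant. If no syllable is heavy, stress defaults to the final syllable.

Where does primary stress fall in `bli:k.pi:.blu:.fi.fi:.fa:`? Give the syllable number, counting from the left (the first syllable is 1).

Weights: 1 bli:k H, 2 pi: L, 3 blu: L, 4 fi L, 5 fi: L, 6 fa: L.
Heavy syllables in the domain: 1. The leftmost is syllable 1 (bli:k).
Primary stress: syllable 1 → ˈbli:k.pi:.blu:.fi.fi:.fa:.

1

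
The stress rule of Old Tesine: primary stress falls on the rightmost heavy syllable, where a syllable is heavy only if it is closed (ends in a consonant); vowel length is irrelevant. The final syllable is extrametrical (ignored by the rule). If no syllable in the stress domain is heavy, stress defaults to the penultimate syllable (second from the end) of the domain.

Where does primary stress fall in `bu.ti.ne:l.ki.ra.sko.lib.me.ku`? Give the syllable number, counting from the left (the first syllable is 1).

The final syllable (9, ku) is extrametrical; the stress domain is syllables 1–8.
Weights: 1 bu L, 2 ti L, 3 ne:l H, 4 ki L, 5 ra L, 6 sko L, 7 lib H, 8 me L.
Heavy syllables in the domain: 3, 7. The rightmost is syllable 7 (lib).
Primary stress: syllable 7 → bu.ti.ne:l.ki.ra.sko.ˈlib.me.ku.

7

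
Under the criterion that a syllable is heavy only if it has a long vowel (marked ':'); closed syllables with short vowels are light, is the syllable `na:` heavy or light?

`na:`: long vowel, open (no coda). Long vowel → heavy.

heavy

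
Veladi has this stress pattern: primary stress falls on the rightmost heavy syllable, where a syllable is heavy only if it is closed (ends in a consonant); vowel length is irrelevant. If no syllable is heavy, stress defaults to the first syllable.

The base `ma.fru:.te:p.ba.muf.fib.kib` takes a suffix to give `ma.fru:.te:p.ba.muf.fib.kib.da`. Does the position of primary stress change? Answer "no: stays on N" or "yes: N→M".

no: stays on 7

Base `ma.fru:.te:p.ba.muf.fib.kib` (7 syllables):
  Weights: 1 ma L, 2 fru: L, 3 te:p H, 4 ba L, 5 muf H, 6 fib H, 7 kib H.
  Heavy syllables in the domain: 3, 5, 6, 7. The rightmost is syllable 7 (kib).
  → primary stress on syllable 7.
Suffixed `ma.fru:.te:p.ba.muf.fib.kib.da` (8 syllables):
  Weights: 1 ma L, 2 fru: L, 3 te:p H, 4 ba L, 5 muf H, 6 fib H, 7 kib H, 8 da L.
  Heavy syllables in the domain: 3, 5, 6, 7. The rightmost is syllable 7 (kib).
  → primary stress on syllable 7.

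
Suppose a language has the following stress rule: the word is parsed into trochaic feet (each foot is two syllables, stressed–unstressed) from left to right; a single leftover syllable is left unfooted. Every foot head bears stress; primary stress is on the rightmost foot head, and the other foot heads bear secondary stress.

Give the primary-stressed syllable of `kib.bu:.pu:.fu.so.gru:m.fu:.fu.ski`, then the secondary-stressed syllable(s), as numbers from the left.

Parse left to right into trochaic (ˈσσ) feet: (ˈkib.bu:) (ˈpu:.fu) (ˈso.gru:m) (ˈfu:.fu) ski. Syllable 9 is left unfooted.
Foot heads (stressed positions): 1, 3, 5, 7.
End Rule Rightmost: primary stress on the rightmost head = syllable 7.
Secondary stress on 1, 3, 5: ˌkib.bu:.ˌpu:.fu.ˌso.gru:m.ˈfu:.fu.ski.

primary 7, secondary 1, 3, 5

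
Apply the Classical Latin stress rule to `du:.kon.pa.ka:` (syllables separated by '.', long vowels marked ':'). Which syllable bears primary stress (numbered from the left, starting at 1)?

Classical Latin: stress the penult if heavy (long vowel or closed), else the antepenult.
Weights: 2 kon H, 3 pa L, 4 ka: H.
The penult (syllable 3, pa) is light, so stress falls on the antepenult (syllable 2, kon).
Stress on syllable 2: du:.ˈkon.pa.ka:.

2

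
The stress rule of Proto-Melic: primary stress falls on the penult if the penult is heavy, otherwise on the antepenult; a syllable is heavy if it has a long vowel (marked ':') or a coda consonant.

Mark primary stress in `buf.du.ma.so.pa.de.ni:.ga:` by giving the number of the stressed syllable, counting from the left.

7

Weights: 6 de L, 7 ni: H, 8 ga: H.
The penult (syllable 7, ni:) is heavy, so it takes stress.
Primary stress: syllable 7 → buf.du.ma.so.pa.de.ˈni:.ga:.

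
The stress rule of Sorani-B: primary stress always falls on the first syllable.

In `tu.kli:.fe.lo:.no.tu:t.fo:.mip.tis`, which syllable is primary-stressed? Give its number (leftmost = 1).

1

The word has 9 syllables; the first syllable is syllable 1 (tu).
Primary stress: syllable 1 → ˈtu.kli:.fe.lo:.no.tu:t.fo:.mip.tis.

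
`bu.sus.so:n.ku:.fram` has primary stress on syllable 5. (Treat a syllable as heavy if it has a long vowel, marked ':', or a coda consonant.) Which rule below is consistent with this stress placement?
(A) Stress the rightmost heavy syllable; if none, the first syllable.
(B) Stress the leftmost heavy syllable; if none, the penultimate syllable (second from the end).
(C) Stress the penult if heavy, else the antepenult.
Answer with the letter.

Rule A → syllable 5 ✓.
Rule B → syllable 2 (observed: 5).
Rule C → syllable 4 (observed: 5).

A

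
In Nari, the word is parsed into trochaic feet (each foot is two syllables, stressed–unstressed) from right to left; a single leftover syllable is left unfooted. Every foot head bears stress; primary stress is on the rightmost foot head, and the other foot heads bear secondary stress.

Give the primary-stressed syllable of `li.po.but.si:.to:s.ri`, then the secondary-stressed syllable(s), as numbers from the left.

Parse right to left into trochaic (ˈσσ) feet: (ˈli.po) (ˈbut.si:) (ˈto:s.ri).
Foot heads (stressed positions): 1, 3, 5.
End Rule Rightmost: primary stress on the rightmost head = syllable 5.
Secondary stress on 1, 3: ˌli.po.ˌbut.si:.ˈto:s.ri.

primary 5, secondary 1, 3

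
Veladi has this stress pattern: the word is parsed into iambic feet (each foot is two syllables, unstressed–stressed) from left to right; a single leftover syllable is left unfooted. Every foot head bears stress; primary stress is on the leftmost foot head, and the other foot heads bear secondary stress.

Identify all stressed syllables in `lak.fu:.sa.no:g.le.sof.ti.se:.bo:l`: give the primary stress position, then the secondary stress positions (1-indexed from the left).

Parse left to right into iambic (σˈσ) feet: (lak.ˈfu:) (sa.ˈno:g) (le.ˈsof) (ti.ˈse:) bo:l. Syllable 9 is left unfooted.
Foot heads (stressed positions): 2, 4, 6, 8.
End Rule Leftmost: primary stress on the leftmost head = syllable 2.
Secondary stress on 4, 6, 8: lak.ˈfu:.sa.ˌno:g.le.ˌsof.ti.ˌse:.bo:l.

primary 2, secondary 4, 6, 8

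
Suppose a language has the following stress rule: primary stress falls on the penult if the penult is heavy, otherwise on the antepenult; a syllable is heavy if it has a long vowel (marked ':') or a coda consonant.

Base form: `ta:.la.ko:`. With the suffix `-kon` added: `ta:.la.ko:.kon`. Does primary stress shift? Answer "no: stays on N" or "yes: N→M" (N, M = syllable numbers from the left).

yes: 1→3

Base `ta:.la.ko:` (3 syllables):
  Weights: 1 ta: H, 2 la L, 3 ko: H.
  The penult (syllable 2, la) is light, so stress falls on the antepenult (syllable 1, ta:).
  → primary stress on syllable 1.
Suffixed `ta:.la.ko:.kon` (4 syllables):
  Weights: 2 la L, 3 ko: H, 4 kon H.
  The penult (syllable 3, ko:) is heavy, so it takes stress.
  → primary stress on syllable 3.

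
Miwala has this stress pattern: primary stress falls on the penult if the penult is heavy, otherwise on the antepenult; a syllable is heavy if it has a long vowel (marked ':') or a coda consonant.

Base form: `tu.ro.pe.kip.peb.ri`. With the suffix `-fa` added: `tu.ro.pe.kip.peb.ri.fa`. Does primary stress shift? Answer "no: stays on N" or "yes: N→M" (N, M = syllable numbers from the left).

Base `tu.ro.pe.kip.peb.ri` (6 syllables):
  Weights: 4 kip H, 5 peb H, 6 ri L.
  The penult (syllable 5, peb) is heavy, so it takes stress.
  → primary stress on syllable 5.
Suffixed `tu.ro.pe.kip.peb.ri.fa` (7 syllables):
  Weights: 5 peb H, 6 ri L, 7 fa L.
  The penult (syllable 6, ri) is light, so stress falls on the antepenult (syllable 5, peb).
  → primary stress on syllable 5.

no: stays on 5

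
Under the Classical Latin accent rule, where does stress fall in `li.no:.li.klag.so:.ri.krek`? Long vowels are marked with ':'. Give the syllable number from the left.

5

Classical Latin: stress the penult if heavy (long vowel or closed), else the antepenult.
Weights: 5 so: H, 6 ri L, 7 krek H.
The penult (syllable 6, ri) is light, so stress falls on the antepenult (syllable 5, so:).
Stress on syllable 5: li.no:.li.klag.ˈso:.ri.krek.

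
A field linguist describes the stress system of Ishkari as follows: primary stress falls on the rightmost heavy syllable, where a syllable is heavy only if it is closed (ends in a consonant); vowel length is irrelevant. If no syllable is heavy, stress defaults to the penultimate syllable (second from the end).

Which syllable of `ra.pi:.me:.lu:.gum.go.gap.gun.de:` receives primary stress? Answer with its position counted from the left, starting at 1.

Weights: 1 ra L, 2 pi: L, 3 me: L, 4 lu: L, 5 gum H, 6 go L, 7 gap H, 8 gun H, 9 de: L.
Heavy syllables in the domain: 5, 7, 8. The rightmost is syllable 8 (gun).
Primary stress: syllable 8 → ra.pi:.me:.lu:.gum.go.gap.ˈgun.de:.

8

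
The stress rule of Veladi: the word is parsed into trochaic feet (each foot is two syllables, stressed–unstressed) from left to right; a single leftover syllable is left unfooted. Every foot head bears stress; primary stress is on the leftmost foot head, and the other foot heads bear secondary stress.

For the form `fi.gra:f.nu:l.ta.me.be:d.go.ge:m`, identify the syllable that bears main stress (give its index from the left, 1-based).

Parse left to right into trochaic (ˈσσ) feet: (ˈfi.gra:f) (ˈnu:l.ta) (ˈme.be:d) (ˈgo.ge:m).
Foot heads (stressed positions): 1, 3, 5, 7.
End Rule Leftmost: primary stress on the leftmost head = syllable 1.
Primary stress: syllable 1 → ˈfi.gra:f.nu:l.ta.me.be:d.go.ge:m.

1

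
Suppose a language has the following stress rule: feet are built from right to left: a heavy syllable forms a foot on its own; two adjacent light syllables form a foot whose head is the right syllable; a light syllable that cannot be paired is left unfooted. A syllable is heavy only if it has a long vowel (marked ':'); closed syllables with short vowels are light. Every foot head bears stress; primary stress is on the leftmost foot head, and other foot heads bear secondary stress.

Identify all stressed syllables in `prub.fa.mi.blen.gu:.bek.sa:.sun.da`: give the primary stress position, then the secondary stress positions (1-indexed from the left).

primary 2, secondary 4, 5, 7, 9

Weights: 1 prub L, 2 fa L, 3 mi L, 4 blen L, 5 gu: H, 6 bek L, 7 sa: H, 8 sun L, 9 da L.
Parse right to left (heavy = foot alone; LL = one foot; stranded L unfooted): (prub.ˈfa) (mi.ˈblen) (ˈgu:) bek (ˈsa:) (sun.ˈda).
Foot heads: 2, 4, 5, 7, 9.
Primary stress on the leftmost head = syllable 2.
Secondary stress on 4, 5, 7, 9: prub.ˈfa.mi.ˌblen.ˌgu:.bek.ˌsa:.sun.ˌda.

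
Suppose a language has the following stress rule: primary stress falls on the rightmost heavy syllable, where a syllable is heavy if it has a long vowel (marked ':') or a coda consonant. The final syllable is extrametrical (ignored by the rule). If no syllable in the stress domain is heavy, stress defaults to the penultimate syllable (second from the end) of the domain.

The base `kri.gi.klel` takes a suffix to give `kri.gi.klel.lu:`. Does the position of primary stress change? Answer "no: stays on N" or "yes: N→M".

Base `kri.gi.klel` (3 syllables):
  The final syllable (3, klel) is extrametrical; the stress domain is syllables 1–2.
  Weights: 1 kri L, 2 gi L.
  No heavy syllable in the domain; default to the penultimate syllable (second from the end) of the domain = syllable 1.
  → primary stress on syllable 1.
Suffixed `kri.gi.klel.lu:` (4 syllables):
  The final syllable (4, lu:) is extrametrical; the stress domain is syllables 1–3.
  Weights: 1 kri L, 2 gi L, 3 klel H.
  Heavy syllables in the domain: 3. The rightmost is syllable 3 (klel).
  → primary stress on syllable 3.

yes: 1→3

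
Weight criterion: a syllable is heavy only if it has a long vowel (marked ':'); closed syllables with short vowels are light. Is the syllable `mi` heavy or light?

light

`mi`: short vowel, open (no coda). Short vowel → light.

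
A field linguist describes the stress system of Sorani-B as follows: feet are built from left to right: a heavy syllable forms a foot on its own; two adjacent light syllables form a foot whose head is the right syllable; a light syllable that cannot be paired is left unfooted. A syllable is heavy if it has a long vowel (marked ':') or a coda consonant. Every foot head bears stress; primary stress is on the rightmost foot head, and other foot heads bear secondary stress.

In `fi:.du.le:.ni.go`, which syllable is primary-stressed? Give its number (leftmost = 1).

Weights: 1 fi: H, 2 du L, 3 le: H, 4 ni L, 5 go L.
Parse left to right (heavy = foot alone; LL = one foot; stranded L unfooted): (ˈfi:) du (ˈle:) (ni.ˈgo).
Foot heads: 1, 3, 5.
Primary stress on the rightmost head = syllable 5.
Primary stress: syllable 5 → fi:.du.le:.ni.ˈgo.

5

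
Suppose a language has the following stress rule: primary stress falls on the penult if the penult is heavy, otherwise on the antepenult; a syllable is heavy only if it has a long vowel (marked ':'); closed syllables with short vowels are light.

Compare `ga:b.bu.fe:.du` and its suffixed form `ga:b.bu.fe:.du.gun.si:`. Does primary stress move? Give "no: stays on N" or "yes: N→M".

yes: 3→4

Base `ga:b.bu.fe:.du` (4 syllables):
  Weights: 2 bu L, 3 fe: H, 4 du L.
  The penult (syllable 3, fe:) is heavy, so it takes stress.
  → primary stress on syllable 3.
Suffixed `ga:b.bu.fe:.du.gun.si:` (6 syllables):
  Weights: 4 du L, 5 gun L, 6 si: H.
  The penult (syllable 5, gun) is light, so stress falls on the antepenult (syllable 4, du).
  → primary stress on syllable 4.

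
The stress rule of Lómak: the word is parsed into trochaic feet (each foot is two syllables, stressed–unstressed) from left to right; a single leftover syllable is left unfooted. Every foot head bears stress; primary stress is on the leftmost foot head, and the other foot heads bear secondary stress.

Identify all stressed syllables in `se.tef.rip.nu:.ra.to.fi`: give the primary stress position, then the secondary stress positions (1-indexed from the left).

Parse left to right into trochaic (ˈσσ) feet: (ˈse.tef) (ˈrip.nu:) (ˈra.to) fi. Syllable 7 is left unfooted.
Foot heads (stressed positions): 1, 3, 5.
End Rule Leftmost: primary stress on the leftmost head = syllable 1.
Secondary stress on 3, 5: ˈse.tef.ˌrip.nu:.ˌra.to.fi.

primary 1, secondary 3, 5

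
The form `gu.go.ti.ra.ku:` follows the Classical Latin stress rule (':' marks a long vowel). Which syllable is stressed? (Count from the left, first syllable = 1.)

3

Classical Latin: stress the penult if heavy (long vowel or closed), else the antepenult.
Weights: 3 ti L, 4 ra L, 5 ku: H.
The penult (syllable 4, ra) is light, so stress falls on the antepenult (syllable 3, ti).
Stress on syllable 3: gu.go.ˈti.ra.ku:.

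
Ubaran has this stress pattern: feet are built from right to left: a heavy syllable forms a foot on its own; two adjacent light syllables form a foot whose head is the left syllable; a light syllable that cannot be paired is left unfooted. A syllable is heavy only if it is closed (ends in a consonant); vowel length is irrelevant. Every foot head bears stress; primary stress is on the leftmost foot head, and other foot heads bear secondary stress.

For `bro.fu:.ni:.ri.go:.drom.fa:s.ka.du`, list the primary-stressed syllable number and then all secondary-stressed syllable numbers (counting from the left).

primary 2, secondary 4, 6, 7, 8

Weights: 1 bro L, 2 fu: L, 3 ni: L, 4 ri L, 5 go: L, 6 drom H, 7 fa:s H, 8 ka L, 9 du L.
Parse right to left (heavy = foot alone; LL = one foot; stranded L unfooted): bro (ˈfu:.ni:) (ˈri.go:) (ˈdrom) (ˈfa:s) (ˈka.du).
Foot heads: 2, 4, 6, 7, 8.
Primary stress on the leftmost head = syllable 2.
Secondary stress on 4, 6, 7, 8: bro.ˈfu:.ni:.ˌri.go:.ˌdrom.ˌfa:s.ˌka.du.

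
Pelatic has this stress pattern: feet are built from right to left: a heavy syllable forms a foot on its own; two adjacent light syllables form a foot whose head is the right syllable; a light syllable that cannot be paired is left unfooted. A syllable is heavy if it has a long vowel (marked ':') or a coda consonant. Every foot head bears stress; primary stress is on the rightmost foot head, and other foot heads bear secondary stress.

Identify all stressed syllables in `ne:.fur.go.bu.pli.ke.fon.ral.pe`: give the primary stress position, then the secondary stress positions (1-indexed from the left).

Weights: 1 ne: H, 2 fur H, 3 go L, 4 bu L, 5 pli L, 6 ke L, 7 fon H, 8 ral H, 9 pe L.
Parse right to left (heavy = foot alone; LL = one foot; stranded L unfooted): (ˈne:) (ˈfur) (go.ˈbu) (pli.ˈke) (ˈfon) (ˈral) pe.
Foot heads: 1, 2, 4, 6, 7, 8.
Primary stress on the rightmost head = syllable 8.
Secondary stress on 1, 2, 4, 6, 7: ˌne:.ˌfur.go.ˌbu.pli.ˌke.ˌfon.ˈral.pe.

primary 8, secondary 1, 2, 4, 6, 7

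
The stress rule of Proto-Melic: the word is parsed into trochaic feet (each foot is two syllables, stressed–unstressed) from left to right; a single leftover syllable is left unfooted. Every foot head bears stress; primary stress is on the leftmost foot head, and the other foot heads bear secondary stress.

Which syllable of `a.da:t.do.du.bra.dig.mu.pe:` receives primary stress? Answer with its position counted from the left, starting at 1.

Parse left to right into trochaic (ˈσσ) feet: (ˈa.da:t) (ˈdo.du) (ˈbra.dig) (ˈmu.pe:).
Foot heads (stressed positions): 1, 3, 5, 7.
End Rule Leftmost: primary stress on the leftmost head = syllable 1.
Primary stress: syllable 1 → ˈa.da:t.do.du.bra.dig.mu.pe:.

1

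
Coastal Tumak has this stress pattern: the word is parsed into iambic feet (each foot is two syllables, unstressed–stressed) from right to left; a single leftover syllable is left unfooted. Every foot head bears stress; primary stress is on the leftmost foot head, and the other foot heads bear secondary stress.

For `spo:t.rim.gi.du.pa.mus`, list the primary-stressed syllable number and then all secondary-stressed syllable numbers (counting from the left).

Parse right to left into iambic (σˈσ) feet: (spo:t.ˈrim) (gi.ˈdu) (pa.ˈmus).
Foot heads (stressed positions): 2, 4, 6.
End Rule Leftmost: primary stress on the leftmost head = syllable 2.
Secondary stress on 4, 6: spo:t.ˈrim.gi.ˌdu.pa.ˌmus.

primary 2, secondary 4, 6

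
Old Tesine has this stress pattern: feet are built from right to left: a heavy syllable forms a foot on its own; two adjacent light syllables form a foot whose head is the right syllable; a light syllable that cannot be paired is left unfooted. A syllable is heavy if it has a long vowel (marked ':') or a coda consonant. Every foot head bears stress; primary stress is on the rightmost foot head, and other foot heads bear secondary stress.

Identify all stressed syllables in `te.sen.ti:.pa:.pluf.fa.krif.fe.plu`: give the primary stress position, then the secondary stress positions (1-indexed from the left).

primary 9, secondary 2, 3, 4, 5, 7

Weights: 1 te L, 2 sen H, 3 ti: H, 4 pa: H, 5 pluf H, 6 fa L, 7 krif H, 8 fe L, 9 plu L.
Parse right to left (heavy = foot alone; LL = one foot; stranded L unfooted): te (ˈsen) (ˈti:) (ˈpa:) (ˈpluf) fa (ˈkrif) (fe.ˈplu).
Foot heads: 2, 3, 4, 5, 7, 9.
Primary stress on the rightmost head = syllable 9.
Secondary stress on 2, 3, 4, 5, 7: te.ˌsen.ˌti:.ˌpa:.ˌpluf.fa.ˌkrif.fe.ˈplu.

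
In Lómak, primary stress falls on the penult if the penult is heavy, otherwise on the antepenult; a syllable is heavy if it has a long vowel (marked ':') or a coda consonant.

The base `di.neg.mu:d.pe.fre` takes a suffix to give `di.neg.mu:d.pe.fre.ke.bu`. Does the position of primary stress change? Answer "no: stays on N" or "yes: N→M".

Base `di.neg.mu:d.pe.fre` (5 syllables):
  Weights: 3 mu:d H, 4 pe L, 5 fre L.
  The penult (syllable 4, pe) is light, so stress falls on the antepenult (syllable 3, mu:d).
  → primary stress on syllable 3.
Suffixed `di.neg.mu:d.pe.fre.ke.bu` (7 syllables):
  Weights: 5 fre L, 6 ke L, 7 bu L.
  The penult (syllable 6, ke) is light, so stress falls on the antepenult (syllable 5, fre).
  → primary stress on syllable 5.

yes: 3→5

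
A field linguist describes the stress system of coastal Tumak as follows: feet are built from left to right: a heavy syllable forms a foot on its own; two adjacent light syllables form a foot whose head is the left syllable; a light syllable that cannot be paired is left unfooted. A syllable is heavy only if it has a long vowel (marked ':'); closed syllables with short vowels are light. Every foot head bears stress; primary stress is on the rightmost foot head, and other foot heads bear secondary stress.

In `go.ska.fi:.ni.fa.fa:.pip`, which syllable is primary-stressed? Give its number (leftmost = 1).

Weights: 1 go L, 2 ska L, 3 fi: H, 4 ni L, 5 fa L, 6 fa: H, 7 pip L.
Parse left to right (heavy = foot alone; LL = one foot; stranded L unfooted): (ˈgo.ska) (ˈfi:) (ˈni.fa) (ˈfa:) pip.
Foot heads: 1, 3, 4, 6.
Primary stress on the rightmost head = syllable 6.
Primary stress: syllable 6 → go.ska.fi:.ni.fa.ˈfa:.pip.

6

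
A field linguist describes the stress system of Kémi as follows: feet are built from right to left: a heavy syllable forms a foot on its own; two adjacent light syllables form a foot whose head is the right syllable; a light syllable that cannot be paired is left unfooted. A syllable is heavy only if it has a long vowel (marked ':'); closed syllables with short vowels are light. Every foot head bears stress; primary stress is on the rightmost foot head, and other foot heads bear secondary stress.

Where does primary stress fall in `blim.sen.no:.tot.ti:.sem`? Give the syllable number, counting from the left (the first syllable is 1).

5

Weights: 1 blim L, 2 sen L, 3 no: H, 4 tot L, 5 ti: H, 6 sem L.
Parse right to left (heavy = foot alone; LL = one foot; stranded L unfooted): (blim.ˈsen) (ˈno:) tot (ˈti:) sem.
Foot heads: 2, 3, 5.
Primary stress on the rightmost head = syllable 5.
Primary stress: syllable 5 → blim.sen.no:.tot.ˈti:.sem.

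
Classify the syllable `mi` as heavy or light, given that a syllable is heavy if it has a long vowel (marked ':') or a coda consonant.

light

`mi`: short vowel, open (no coda). Short vowel, open → light.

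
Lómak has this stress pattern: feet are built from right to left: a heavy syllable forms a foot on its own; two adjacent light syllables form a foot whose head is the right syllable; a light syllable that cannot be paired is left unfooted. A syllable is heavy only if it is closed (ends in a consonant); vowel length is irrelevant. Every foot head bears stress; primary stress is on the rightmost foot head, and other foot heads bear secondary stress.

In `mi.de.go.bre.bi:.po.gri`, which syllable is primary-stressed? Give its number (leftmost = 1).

Weights: 1 mi L, 2 de L, 3 go L, 4 bre L, 5 bi: L, 6 po L, 7 gri L.
Parse right to left (heavy = foot alone; LL = one foot; stranded L unfooted): mi (de.ˈgo) (bre.ˈbi:) (po.ˈgri).
Foot heads: 3, 5, 7.
Primary stress on the rightmost head = syllable 7.
Primary stress: syllable 7 → mi.de.go.bre.bi:.po.ˈgri.

7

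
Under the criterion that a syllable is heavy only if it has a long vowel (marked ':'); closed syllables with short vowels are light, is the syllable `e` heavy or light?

`e`: short vowel, open (no coda). Short vowel → light.

light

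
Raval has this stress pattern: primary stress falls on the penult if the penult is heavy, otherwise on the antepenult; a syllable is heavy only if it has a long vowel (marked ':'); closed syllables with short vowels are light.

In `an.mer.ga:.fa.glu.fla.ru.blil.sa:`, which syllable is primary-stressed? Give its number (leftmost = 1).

Weights: 7 ru L, 8 blil L, 9 sa: H.
The penult (syllable 8, blil) is light, so stress falls on the antepenult (syllable 7, ru).
Primary stress: syllable 7 → an.mer.ga:.fa.glu.fla.ˈru.blil.sa:.

7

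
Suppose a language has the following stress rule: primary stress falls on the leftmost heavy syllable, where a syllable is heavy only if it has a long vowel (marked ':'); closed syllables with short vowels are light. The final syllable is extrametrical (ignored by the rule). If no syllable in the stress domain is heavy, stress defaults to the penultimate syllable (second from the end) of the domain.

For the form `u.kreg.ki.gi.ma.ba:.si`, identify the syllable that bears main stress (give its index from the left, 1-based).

The final syllable (7, si) is extrametrical; the stress domain is syllables 1–6.
Weights: 1 u L, 2 kreg L, 3 ki L, 4 gi L, 5 ma L, 6 ba: H.
Heavy syllables in the domain: 6. The leftmost is syllable 6 (ba:).
Primary stress: syllable 6 → u.kreg.ki.gi.ma.ˈba:.si.

6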